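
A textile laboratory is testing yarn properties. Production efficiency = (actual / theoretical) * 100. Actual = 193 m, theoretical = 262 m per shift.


Formula: Efficiency% = (Actual output / Theoretical output) * 100
Efficiency% = (193 / 262) * 100
Efficiency% = 0.736641 * 100 = 73.6641% ≈ 73.7%

73.7%


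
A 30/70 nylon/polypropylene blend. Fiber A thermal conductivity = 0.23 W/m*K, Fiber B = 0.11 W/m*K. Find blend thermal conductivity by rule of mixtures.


Formula: Blend property = (fraction_A * property_A) + (fraction_B * property_B)
Step 1: Contribution A = 30/100 * 0.23 W/m*K = 0.069 W/m*K
Step 2: Contribution B = 70/100 * 0.11 W/m*K = 0.077 W/m*K
Step 3: Blend thermal conductivity = 0.069 + 0.077 = 0.146 W/m*K

0.146 W/m*K


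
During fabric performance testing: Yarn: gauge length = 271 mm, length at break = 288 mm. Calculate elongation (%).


Formula: Elongation (%) = ((L_break - L0) / L0) * 100
Step 1: Extension = 288 - 271 = 17 mm
Step 2: Elongation = (17 / 271) * 100
Step 3: Elongation = 0.062731 * 100 = 6.2731% ≈ 6.3%

6.3%


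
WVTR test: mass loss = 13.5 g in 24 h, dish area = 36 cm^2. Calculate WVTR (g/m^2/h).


Formula: WVTR = mass_loss / (area * time)
Step 1: Convert area: 36 cm^2 = 0.0036 m^2
Step 2: WVTR = 13.5 g / (0.0036 m^2 * 24 h)
Step 3: WVTR = 13.5 / 0.0864 = 156.3 g/m^2/h

156.3 g/m^2/h


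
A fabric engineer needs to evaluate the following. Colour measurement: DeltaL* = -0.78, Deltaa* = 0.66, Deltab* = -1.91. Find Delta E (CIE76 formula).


Formula: Delta E = sqrt(dL*^2 + da*^2 + db*^2)
Step 1: dL*^2 = (-0.78)^2 = 0.6084
Step 2: da*^2 = 0.66^2 = 0.4356
Step 3: db*^2 = (-1.91)^2 = 3.6481
Step 4: Sum = 0.6084 + 0.4356 + 3.6481 = 4.6921
Step 5: Delta E = sqrt(4.6921) = 2.17

2.17 Delta E


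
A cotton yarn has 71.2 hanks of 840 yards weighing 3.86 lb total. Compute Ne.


Formula: Ne = hanks / mass_lb
Substituting: Ne = 71.2 / 3.86
Ne = 18.4

18.4 Ne


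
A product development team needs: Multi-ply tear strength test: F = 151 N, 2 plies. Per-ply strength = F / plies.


Formula: Per-ply strength = Total force / Number of plies
Per-ply = 151 N / 2
Per-ply = 75.5 N

75.5 N


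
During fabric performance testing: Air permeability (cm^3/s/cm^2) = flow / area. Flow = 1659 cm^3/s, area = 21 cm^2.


Formula: Air Permeability = Airflow / Test Area
AP = 1659 cm^3/s / 21 cm^2
AP = 79.0 cm^3/s/cm^2

79.0 cm^3/s/cm^2


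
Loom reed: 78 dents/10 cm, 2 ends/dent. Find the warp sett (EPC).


Formula: EPC = (dents per 10 cm * ends per dent) / 10
Step 1: Total ends per 10 cm = 78 * 2 = 156
Step 2: EPC = 156 / 10 = 15.6 ends/cm

15.6 ends/cm


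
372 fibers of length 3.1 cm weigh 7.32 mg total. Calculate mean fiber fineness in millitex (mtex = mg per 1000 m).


Formula: fineness (mtex) = mass (mg) / total length (km) = (mass_mg / total_length_m) * 1000
Step 1: Convert fiber length: 3.1 cm = 0.031 m
Step 2: Total fiber length = 372 * 0.031 = 11.532 m
Step 3: Linear density = 7.32 mg / 11.532 m = 0.6348 mg/m
Step 4: fineness = 0.6348 * 1000 = 634.8 mtex

634.8 mtex


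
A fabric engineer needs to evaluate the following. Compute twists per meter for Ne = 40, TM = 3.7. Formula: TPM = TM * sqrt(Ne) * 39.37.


Formula: TPM = TM * sqrt(Ne) * 39.37
Step 1: sqrt(Ne) = sqrt(40) = 6.3246
Step 2: TM * sqrt(Ne) = 3.7 * 6.3246 = 23.401
Step 3: TPM = 23.401 * 39.37 = 921 twists/m

921 twists/m


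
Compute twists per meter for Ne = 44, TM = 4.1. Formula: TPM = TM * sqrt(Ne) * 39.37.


Formula: TPM = TM * sqrt(Ne) * 39.37
Step 1: sqrt(Ne) = sqrt(44) = 6.6332
Step 2: TM * sqrt(Ne) = 4.1 * 6.6332 = 27.1961
Step 3: TPM = 27.1961 * 39.37 = 1071 twists/m

1071 twists/m


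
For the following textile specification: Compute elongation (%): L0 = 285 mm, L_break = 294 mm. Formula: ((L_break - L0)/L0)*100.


Formula: Elongation (%) = ((L_break - L0) / L0) * 100
Step 1: Extension = 294 - 285 = 9 mm
Step 2: Elongation = (9 / 285) * 100
Step 3: Elongation = 0.031579 * 100 = 3.1579% ≈ 3.2%

3.2%


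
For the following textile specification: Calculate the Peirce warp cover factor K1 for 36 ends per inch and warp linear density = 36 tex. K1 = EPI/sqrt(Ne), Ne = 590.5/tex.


Formula: K1 = EPI / sqrt(Ne), with Ne = 590.5 / tex_warp
Step 1: Ne = 590.5 / 36 = 16.403
Step 2: sqrt(Ne) = sqrt(16.403) = 4.0501
Step 3: K1 = 36 / 4.0501 = 8.9

8.9


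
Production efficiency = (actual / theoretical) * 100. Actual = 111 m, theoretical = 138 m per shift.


Formula: Efficiency% = (Actual output / Theoretical output) * 100
Efficiency% = (111 / 138) * 100
Efficiency% = 0.804348 * 100 = 80.4348% ≈ 80.4%

80.4%


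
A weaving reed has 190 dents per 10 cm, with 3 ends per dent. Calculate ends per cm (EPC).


Formula: EPC = (dents per 10 cm * ends per dent) / 10
Step 1: Total ends per 10 cm = 190 * 3 = 570
Step 2: EPC = 570 / 10 = 57.0 ends/cm

57.0 ends/cm


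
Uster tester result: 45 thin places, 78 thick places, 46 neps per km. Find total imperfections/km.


Formula: Total = thin places + thick places + neps
Total = 45 + 78 + 46
Total = 169 imperfections/km

169 imperfections/km


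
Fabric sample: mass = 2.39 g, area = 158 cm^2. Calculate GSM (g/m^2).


Formula: GSM = mass_g / area_m2
Step 1: Convert area: 158 cm^2 = 158 / 10000 = 0.0158 m^2
Step 2: GSM = 2.39 g / 0.0158 m^2 = 151.3 g/m^2

151.3 g/m^2


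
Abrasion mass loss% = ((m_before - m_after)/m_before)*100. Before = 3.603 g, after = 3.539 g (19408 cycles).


Formula: Mass loss% = ((m_before - m_after) / m_before) * 100
Step 1: Mass loss = 3.603 - 3.539 = 0.064 g
Step 2: Ratio = 0.064 / 3.603 = 0.017763
Step 3: Mass loss% = 0.017763 * 100 = 1.7763% ≈ 1.78%

1.78%


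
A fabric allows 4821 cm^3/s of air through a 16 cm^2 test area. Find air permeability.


Formula: Air Permeability = Airflow / Test Area
AP = 4821 cm^3/s / 16 cm^2
AP = 301.3 cm^3/s/cm^2

301.3 cm^3/s/cm^2


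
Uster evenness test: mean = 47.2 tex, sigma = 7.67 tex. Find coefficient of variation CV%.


Formula: CV% = (standard deviation / mean) * 100
Step 1: Ratio = 7.67 / 47.2 = 0.1625
Step 2: CV% = 0.1625 * 100 = 16.25% ≈ 16.3%

16.3%


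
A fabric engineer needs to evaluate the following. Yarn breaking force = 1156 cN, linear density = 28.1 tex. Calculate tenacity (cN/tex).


Formula: Tenacity = Breaking force / Linear density
Tenacity = 1156 cN / 28.1 tex
Tenacity = 41.14 cN/tex

41.14 cN/tex


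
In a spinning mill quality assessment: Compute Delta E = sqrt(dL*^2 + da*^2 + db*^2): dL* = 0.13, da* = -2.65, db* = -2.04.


Formula: Delta E = sqrt(dL*^2 + da*^2 + db*^2)
Step 1: dL*^2 = 0.13^2 = 0.0169
Step 2: da*^2 = (-2.65)^2 = 7.0225
Step 3: db*^2 = (-2.04)^2 = 4.1616
Step 4: Sum = 0.0169 + 7.0225 + 4.1616 = 11.201
Step 5: Delta E = sqrt(11.201) = 3.35

3.35 Delta E


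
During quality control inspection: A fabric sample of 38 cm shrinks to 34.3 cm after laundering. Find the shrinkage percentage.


Formula: Shrinkage% = ((L_before - L_after) / L_before) * 100
Step 1: Shrinkage = 38 - 34.3 = 3.7 cm
Step 2: Shrinkage% = (3.7 / 38) * 100
Step 3: Shrinkage% = 0.097368 * 100 = 9.7368% ≈ 9.7%

9.7%


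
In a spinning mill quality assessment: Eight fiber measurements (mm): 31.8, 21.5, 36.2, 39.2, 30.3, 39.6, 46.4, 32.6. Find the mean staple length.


Formula: Mean = sum of lengths / count
Sum = 31.8 + 21.5 + 36.2 + 39.2 + 30.3 + 39.6 + 46.4 + 32.6
Sum = 277.6 mm
Mean = 277.6 / 8 = 34.70 mm

34.70 mm


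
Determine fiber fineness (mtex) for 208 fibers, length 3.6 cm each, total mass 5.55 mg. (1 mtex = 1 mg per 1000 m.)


Formula: fineness (mtex) = mass (mg) / total length (km) = (mass_mg / total_length_m) * 1000
Step 1: Convert fiber length: 3.6 cm = 0.036 m
Step 2: Total fiber length = 208 * 0.036 = 7.488 m
Step 3: Linear density = 5.55 mg / 7.488 m = 0.7412 mg/m
Step 4: fineness = 0.7412 * 1000 = 741.2 mtex

741.2 mtex


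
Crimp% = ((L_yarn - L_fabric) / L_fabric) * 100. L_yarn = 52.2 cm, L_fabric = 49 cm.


Formula: Crimp% = ((L_yarn - L_fabric) / L_fabric) * 100
Step 1: Extension = 52.2 - 49 = 3.2 cm
Step 2: Crimp% = (3.2 / 49) * 100
Step 3: Crimp% = 0.065306 * 100 = 6.5306% ≈ 6.5%

6.5%


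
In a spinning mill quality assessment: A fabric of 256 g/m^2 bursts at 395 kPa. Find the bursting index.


Formula: Bursting Index = Bursting Strength / Fabric GSM
BI = 395 kPa / 256 g/m^2
BI = 1.543 kPa/(g/m^2)

1.543 kPa/(g/m^2)


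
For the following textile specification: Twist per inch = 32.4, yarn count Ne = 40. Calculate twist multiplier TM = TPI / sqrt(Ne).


Formula: TM = TPI / sqrt(Ne)
Step 1: sqrt(Ne) = sqrt(40) = 6.3246
Step 2: TM = 32.4 / 6.3246 = 5.12

5.12 TM


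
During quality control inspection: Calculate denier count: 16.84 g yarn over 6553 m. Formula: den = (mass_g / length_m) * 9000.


Formula: den = (mass_g / length_m) * 9000
Substituting: den = (16.84 / 6553) * 9000
Intermediate: 16.84 / 6553 = 0.00256982 g/m
den = 0.00256982 * 9000 = 23.1 denier

23.1 denier


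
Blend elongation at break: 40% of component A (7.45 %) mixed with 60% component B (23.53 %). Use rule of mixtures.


Formula: Blend property = (fraction_A * property_A) + (fraction_B * property_B)
Step 1: Contribution A = 40/100 * 7.45 % = 2.98 %
Step 2: Contribution B = 60/100 * 23.53 % = 14.118 %
Step 3: Blend elongation at break = 2.98 + 14.118 = 17.098 %

17.098 %


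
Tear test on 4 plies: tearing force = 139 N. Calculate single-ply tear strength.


Formula: Per-ply strength = Total force / Number of plies
Per-ply = 139 N / 4
Per-ply = 34.75 N

34.75 N


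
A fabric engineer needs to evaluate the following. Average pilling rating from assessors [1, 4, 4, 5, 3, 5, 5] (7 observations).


Formula: Mean = sum / count
Sum = 1 + 4 + 4 + 5 + 3 + 5 + 5 = 27
Mean = 27 / 7 = 3.9

3.9


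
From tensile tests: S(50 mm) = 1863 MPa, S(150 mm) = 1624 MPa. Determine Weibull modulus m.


Formula: m = ln(L1/L2) / ln(S2/S1)
Step 1: ln(L1/L2) = ln(50/150) = -1.09861
Step 2: S2/S1 = 1624/1863 = 0.87171
Step 3: ln(S2/S1) = ln(0.87171) = -0.13730
Step 4: m = -1.09861 / -0.13730 = 8.00

8.00 (Weibull m)


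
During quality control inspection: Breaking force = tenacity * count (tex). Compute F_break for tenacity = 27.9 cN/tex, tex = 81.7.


Formula: Breaking force = Tenacity * Linear density
F = 27.9 cN/tex * 81.7 tex
F = 2279.43 cN

2279.43 cN


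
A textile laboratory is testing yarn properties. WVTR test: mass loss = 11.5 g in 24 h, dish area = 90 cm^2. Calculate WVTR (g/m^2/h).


Formula: WVTR = mass_loss / (area * time)
Step 1: Convert area: 90 cm^2 = 0.009 m^2
Step 2: WVTR = 11.5 g / (0.009 m^2 * 24 h)
Step 3: WVTR = 11.5 / 0.216 = 53.2 g/m^2/h

53.2 g/m^2/h


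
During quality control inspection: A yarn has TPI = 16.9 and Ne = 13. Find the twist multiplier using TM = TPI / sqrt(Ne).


Formula: TM = TPI / sqrt(Ne)
Step 1: sqrt(Ne) = sqrt(13) = 3.6056
Step 2: TM = 16.9 / 3.6056 = 4.69

4.69 TM


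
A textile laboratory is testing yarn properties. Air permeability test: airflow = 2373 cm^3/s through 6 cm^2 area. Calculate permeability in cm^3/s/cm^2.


Formula: Air Permeability = Airflow / Test Area
AP = 2373 cm^3/s / 6 cm^2
AP = 395.5 cm^3/s/cm^2

395.5 cm^3/s/cm^2


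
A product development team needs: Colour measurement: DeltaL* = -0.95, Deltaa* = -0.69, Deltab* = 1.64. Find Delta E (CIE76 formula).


Formula: Delta E = sqrt(dL*^2 + da*^2 + db*^2)
Step 1: dL*^2 = (-0.95)^2 = 0.9025
Step 2: da*^2 = (-0.69)^2 = 0.4761
Step 3: db*^2 = 1.64^2 = 2.6896
Step 4: Sum = 0.9025 + 0.4761 + 2.6896 = 4.0682
Step 5: Delta E = sqrt(4.0682) = 2.02

2.02 Delta E


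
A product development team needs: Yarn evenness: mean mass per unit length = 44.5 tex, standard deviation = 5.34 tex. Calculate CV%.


Formula: CV% = (standard deviation / mean) * 100
Step 1: Ratio = 5.34 / 44.5 = 0.12
Step 2: CV% = 0.12 * 100 = 12.0%

12.0%


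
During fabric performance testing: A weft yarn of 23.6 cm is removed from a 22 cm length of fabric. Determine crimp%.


Formula: Crimp% = ((L_yarn - L_fabric) / L_fabric) * 100
Step 1: Extension = 23.6 - 22 = 1.6 cm
Step 2: Crimp% = (1.6 / 22) * 100
Step 3: Crimp% = 0.072727 * 100 = 7.2727% ≈ 7.3%

7.3%


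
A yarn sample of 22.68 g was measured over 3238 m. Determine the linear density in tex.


Formula: Tex = (mass_g / length_m) * 1000
Substituting: Tex = (22.68 / 3238) * 1000
Intermediate: 22.68 / 3238 = 0.00700432 g/m
Tex = 0.00700432 * 1000 = 7.00 tex

7.00 tex


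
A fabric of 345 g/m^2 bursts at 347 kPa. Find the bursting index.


Formula: Bursting Index = Bursting Strength / Fabric GSM
BI = 347 kPa / 345 g/m^2
BI = 1.006 kPa/(g/m^2)

1.006 kPa/(g/m^2)


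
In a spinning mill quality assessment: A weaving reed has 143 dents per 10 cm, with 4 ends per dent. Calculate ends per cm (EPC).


Formula: EPC = (dents per 10 cm * ends per dent) / 10
Step 1: Total ends per 10 cm = 143 * 4 = 572
Step 2: EPC = 572 / 10 = 57.2 ends/cm

57.2 ends/cm


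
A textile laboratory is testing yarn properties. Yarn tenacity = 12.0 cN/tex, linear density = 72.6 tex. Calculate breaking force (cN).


Formula: Breaking force = Tenacity * Linear density
F = 12.0 cN/tex * 72.6 tex
F = 871.20 cN

871.20 cN


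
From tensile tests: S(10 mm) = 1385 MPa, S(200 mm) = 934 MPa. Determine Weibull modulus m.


Formula: m = ln(L1/L2) / ln(S2/S1)
Step 1: ln(L1/L2) = ln(10/200) = -2.99573
Step 2: S2/S1 = 934/1385 = 0.67437
Step 3: ln(S2/S1) = ln(0.67437) = -0.39398
Step 4: m = -2.99573 / -0.39398 = 7.60

7.60 (Weibull m)


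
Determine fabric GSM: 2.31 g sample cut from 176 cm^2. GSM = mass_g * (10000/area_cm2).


Formula: GSM = mass_g / area_m2
Step 1: Convert area: 176 cm^2 = 176 / 10000 = 0.0176 m^2
Step 2: GSM = 2.31 g / 0.0176 m^2 = 131.3 g/m^2

131.3 g/m^2


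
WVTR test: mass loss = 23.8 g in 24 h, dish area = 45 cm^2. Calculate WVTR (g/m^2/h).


Formula: WVTR = mass_loss / (area * time)
Step 1: Convert area: 45 cm^2 = 0.0045 m^2
Step 2: WVTR = 23.8 g / (0.0045 m^2 * 24 h)
Step 3: WVTR = 23.8 / 0.108 = 220.4 g/m^2/h

220.4 g/m^2/h


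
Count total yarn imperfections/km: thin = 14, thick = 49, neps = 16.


Formula: Total = thin places + thick places + neps
Total = 14 + 49 + 16
Total = 79 imperfections/km

79 imperfections/km


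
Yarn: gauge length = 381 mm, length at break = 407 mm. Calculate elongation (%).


Formula: Elongation (%) = ((L_break - L0) / L0) * 100
Step 1: Extension = 407 - 381 = 26 mm
Step 2: Elongation = (26 / 381) * 100
Step 3: Elongation = 0.068241 * 100 = 6.8241% ≈ 6.8%

6.8%


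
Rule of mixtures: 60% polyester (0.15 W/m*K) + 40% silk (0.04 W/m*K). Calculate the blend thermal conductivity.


Formula: Blend property = (fraction_A * property_A) + (fraction_B * property_B)
Step 1: Contribution A = 60/100 * 0.15 W/m*K = 0.09 W/m*K
Step 2: Contribution B = 40/100 * 0.04 W/m*K = 0.016 W/m*K
Step 3: Blend thermal conductivity = 0.09 + 0.016 = 0.106 W/m*K

0.106 W/m*K


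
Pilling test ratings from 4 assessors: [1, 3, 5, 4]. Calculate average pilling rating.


Formula: Mean = sum / count
Sum = 1 + 3 + 5 + 4 = 13
Mean = 13 / 4 = 3.3

3.3


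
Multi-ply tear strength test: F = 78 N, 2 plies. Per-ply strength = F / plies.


Formula: Per-ply strength = Total force / Number of plies
Per-ply = 78 N / 2
Per-ply = 39 N

39 N


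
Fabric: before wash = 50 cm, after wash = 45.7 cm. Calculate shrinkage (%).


Formula: Shrinkage% = ((L_before - L_after) / L_before) * 100
Step 1: Shrinkage = 50 - 45.7 = 4.3 cm
Step 2: Shrinkage% = (4.3 / 50) * 100
Step 3: Shrinkage% = 0.086 * 100 = 8.6%

8.6%


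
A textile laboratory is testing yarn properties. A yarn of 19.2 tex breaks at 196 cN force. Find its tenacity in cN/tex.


Formula: Tenacity = Breaking force / Linear density
Tenacity = 196 cN / 19.2 tex
Tenacity = 10.21 cN/tex

10.21 cN/tex


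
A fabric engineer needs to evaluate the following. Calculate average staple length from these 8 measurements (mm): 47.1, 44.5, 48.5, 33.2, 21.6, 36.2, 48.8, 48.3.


Formula: Mean = sum of lengths / count
Sum = 47.1 + 44.5 + 48.5 + 33.2 + 21.6 + 36.2 + 48.8 + 48.3
Sum = 328.2 mm
Mean = 328.2 / 8 = 41.03 mm

41.03 mm


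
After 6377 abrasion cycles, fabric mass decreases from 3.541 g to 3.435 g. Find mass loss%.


Formula: Mass loss% = ((m_before - m_after) / m_before) * 100
Step 1: Mass loss = 3.541 - 3.435 = 0.106 g
Step 2: Ratio = 0.106 / 3.541 = 0.029935
Step 3: Mass loss% = 0.029935 * 100 = 2.9935% ≈ 2.99%

2.99%


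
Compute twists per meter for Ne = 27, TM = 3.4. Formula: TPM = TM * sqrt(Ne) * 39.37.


Formula: TPM = TM * sqrt(Ne) * 39.37
Step 1: sqrt(Ne) = sqrt(27) = 5.1962
Step 2: TM * sqrt(Ne) = 3.4 * 5.1962 = 17.6671
Step 3: TPM = 17.6671 * 39.37 = 696 twists/m

696 twists/m


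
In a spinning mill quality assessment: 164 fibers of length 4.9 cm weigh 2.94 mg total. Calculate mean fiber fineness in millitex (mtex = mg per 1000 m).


Formula: fineness (mtex) = mass (mg) / total length (km) = (mass_mg / total_length_m) * 1000
Step 1: Convert fiber length: 4.9 cm = 0.049 m
Step 2: Total fiber length = 164 * 0.049 = 8.036 m
Step 3: Linear density = 2.94 mg / 8.036 m = 0.3659 mg/m
Step 4: fineness = 0.3659 * 1000 = 365.9 mtex

365.9 mtex


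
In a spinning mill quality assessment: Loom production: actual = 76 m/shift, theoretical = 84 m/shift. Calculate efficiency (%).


Formula: Efficiency% = (Actual output / Theoretical output) * 100
Efficiency% = (76 / 84) * 100
Efficiency% = 0.904762 * 100 = 90.4762% ≈ 90.5%

90.5%


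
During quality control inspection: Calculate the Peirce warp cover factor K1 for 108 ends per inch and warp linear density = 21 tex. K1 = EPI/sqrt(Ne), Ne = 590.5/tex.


Formula: K1 = EPI / sqrt(Ne), with Ne = 590.5 / tex_warp
Step 1: Ne = 590.5 / 21 = 28.119
Step 2: sqrt(Ne) = sqrt(28.119) = 5.3027
Step 3: K1 = 108 / 5.3027 = 20.4

20.4


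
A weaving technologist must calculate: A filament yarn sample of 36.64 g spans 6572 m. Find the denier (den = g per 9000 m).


Formula: den = (mass_g / length_m) * 9000
Substituting: den = (36.64 / 6572) * 9000
Intermediate: 36.64 / 6572 = 0.00557517 g/m
den = 0.00557517 * 9000 = 50.2 denier

50.2 denier


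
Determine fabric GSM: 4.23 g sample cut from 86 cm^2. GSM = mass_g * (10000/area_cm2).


Formula: GSM = mass_g / area_m2
Step 1: Convert area: 86 cm^2 = 86 / 10000 = 0.0086 m^2
Step 2: GSM = 4.23 g / 0.0086 m^2 = 491.9 g/m^2

491.9 g/m^2


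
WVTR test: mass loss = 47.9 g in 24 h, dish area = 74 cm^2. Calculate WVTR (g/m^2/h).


Formula: WVTR = mass_loss / (area * time)
Step 1: Convert area: 74 cm^2 = 0.0074 m^2
Step 2: WVTR = 47.9 g / (0.0074 m^2 * 24 h)
Step 3: WVTR = 47.9 / 0.1776 = 269.7 g/m^2/h

269.7 g/m^2/h


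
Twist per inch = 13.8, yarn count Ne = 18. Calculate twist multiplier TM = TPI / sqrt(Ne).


Formula: TM = TPI / sqrt(Ne)
Step 1: sqrt(Ne) = sqrt(18) = 4.2426
Step 2: TM = 13.8 / 4.2426 = 3.25

3.25 TM


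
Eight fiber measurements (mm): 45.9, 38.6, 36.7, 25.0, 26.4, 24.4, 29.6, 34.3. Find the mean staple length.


Formula: Mean = sum of lengths / count
Sum = 45.9 + 38.6 + 36.7 + 25.0 + 26.4 + 24.4 + 29.6 + 34.3
Sum = 260.9 mm
Mean = 260.9 / 8 = 32.61 mm

32.61 mm


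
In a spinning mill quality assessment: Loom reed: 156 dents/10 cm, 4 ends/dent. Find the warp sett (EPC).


Formula: EPC = (dents per 10 cm * ends per dent) / 10
Step 1: Total ends per 10 cm = 156 * 4 = 624
Step 2: EPC = 624 / 10 = 62.4 ends/cm

62.4 ends/cm


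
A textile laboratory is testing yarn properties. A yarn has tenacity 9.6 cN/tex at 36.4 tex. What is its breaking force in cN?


Formula: Breaking force = Tenacity * Linear density
F = 9.6 cN/tex * 36.4 tex
F = 349.44 cN

349.44 cN


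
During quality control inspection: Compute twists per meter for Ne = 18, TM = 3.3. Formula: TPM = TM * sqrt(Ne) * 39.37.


Formula: TPM = TM * sqrt(Ne) * 39.37
Step 1: sqrt(Ne) = sqrt(18) = 4.2426
Step 2: TM * sqrt(Ne) = 3.3 * 4.2426 = 14.0006
Step 3: TPM = 14.0006 * 39.37 = 551 twists/m

551 twists/m


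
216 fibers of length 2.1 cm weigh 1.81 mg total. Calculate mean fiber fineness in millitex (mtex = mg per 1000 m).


Formula: fineness (mtex) = mass (mg) / total length (km) = (mass_mg / total_length_m) * 1000
Step 1: Convert fiber length: 2.1 cm = 0.021 m
Step 2: Total fiber length = 216 * 0.021 = 4.536 m
Step 3: Linear density = 1.81 mg / 4.536 m = 0.3990 mg/m
Step 4: fineness = 0.3990 * 1000 = 399.0 mtex

399.0 mtex


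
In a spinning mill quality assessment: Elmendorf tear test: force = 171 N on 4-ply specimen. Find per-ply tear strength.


Formula: Per-ply strength = Total force / Number of plies
Per-ply = 171 N / 4
Per-ply = 42.75 N

42.75 N


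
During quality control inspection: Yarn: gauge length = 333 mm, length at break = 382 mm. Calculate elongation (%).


Formula: Elongation (%) = ((L_break - L0) / L0) * 100
Step 1: Extension = 382 - 333 = 49 mm
Step 2: Elongation = (49 / 333) * 100
Step 3: Elongation = 0.147147 * 100 = 14.7147% ≈ 14.7%

14.7%


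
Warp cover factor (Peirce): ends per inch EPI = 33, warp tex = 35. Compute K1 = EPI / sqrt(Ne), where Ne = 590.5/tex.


Formula: K1 = EPI / sqrt(Ne), with Ne = 590.5 / tex_warp
Step 1: Ne = 590.5 / 35 = 16.871
Step 2: sqrt(Ne) = sqrt(16.871) = 4.1074
Step 3: K1 = 33 / 4.1074 = 8.0

8.0


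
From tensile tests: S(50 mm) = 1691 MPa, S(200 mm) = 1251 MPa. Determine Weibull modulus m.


Formula: m = ln(L1/L2) / ln(S2/S1)
Step 1: ln(L1/L2) = ln(50/200) = -1.38629
Step 2: S2/S1 = 1251/1691 = 0.7398
Step 3: ln(S2/S1) = ln(0.7398) = -0.30138
Step 4: m = -1.38629 / -0.30138 = 4.60

4.60 (Weibull m)


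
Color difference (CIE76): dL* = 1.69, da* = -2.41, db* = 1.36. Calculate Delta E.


Formula: Delta E = sqrt(dL*^2 + da*^2 + db*^2)
Step 1: dL*^2 = 1.69^2 = 2.8561
Step 2: da*^2 = (-2.41)^2 = 5.8081
Step 3: db*^2 = 1.36^2 = 1.8496
Step 4: Sum = 2.8561 + 5.8081 + 1.8496 = 10.5138
Step 5: Delta E = sqrt(10.5138) = 3.24

3.24 Delta E


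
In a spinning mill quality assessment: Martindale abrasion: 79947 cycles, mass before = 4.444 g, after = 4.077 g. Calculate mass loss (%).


Formula: Mass loss% = ((m_before - m_after) / m_before) * 100
Step 1: Mass loss = 4.444 - 4.077 = 0.367 g
Step 2: Ratio = 0.367 / 4.444 = 0.0825833
Step 3: Mass loss% = 0.0825833 * 100 = 8.25833% ≈ 8.26%

8.26%


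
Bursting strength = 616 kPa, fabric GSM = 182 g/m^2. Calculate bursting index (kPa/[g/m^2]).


Formula: Bursting Index = Bursting Strength / Fabric GSM
BI = 616 kPa / 182 g/m^2
BI = 3.385 kPa/(g/m^2)

3.385 kPa/(g/m^2)


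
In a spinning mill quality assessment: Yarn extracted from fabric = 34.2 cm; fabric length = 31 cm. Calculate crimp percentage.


Formula: Crimp% = ((L_yarn - L_fabric) / L_fabric) * 100
Step 1: Extension = 34.2 - 31 = 3.2 cm
Step 2: Crimp% = (3.2 / 31) * 100
Step 3: Crimp% = 0.103226 * 100 = 10.3226% ≈ 10.3%

10.3%


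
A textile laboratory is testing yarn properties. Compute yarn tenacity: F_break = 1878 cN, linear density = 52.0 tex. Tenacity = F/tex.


Formula: Tenacity = Breaking force / Linear density
Tenacity = 1878 cN / 52.0 tex
Tenacity = 36.12 cN/tex

36.12 cN/tex


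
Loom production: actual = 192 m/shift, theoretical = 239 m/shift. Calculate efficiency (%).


Formula: Efficiency% = (Actual output / Theoretical output) * 100
Efficiency% = (192 / 239) * 100
Efficiency% = 0.803347 * 100 = 80.3347% ≈ 80.3%

80.3%


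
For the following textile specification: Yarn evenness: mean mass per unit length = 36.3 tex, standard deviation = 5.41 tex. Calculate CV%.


Formula: CV% = (standard deviation / mean) * 100
Step 1: Ratio = 5.41 / 36.3 = 0.149036
Step 2: CV% = 0.149036 * 100 = 14.9036% ≈ 14.9%

14.9%


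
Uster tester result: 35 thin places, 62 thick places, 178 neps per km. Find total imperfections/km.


Formula: Total = thin places + thick places + neps
Total = 35 + 62 + 178
Total = 275 imperfections/km

275 imperfections/km


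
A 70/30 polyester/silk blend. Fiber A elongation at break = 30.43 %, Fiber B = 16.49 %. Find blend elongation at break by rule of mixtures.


Formula: Blend property = (fraction_A * property_A) + (fraction_B * property_B)
Step 1: Contribution A = 70/100 * 30.43 % = 21.301 %
Step 2: Contribution B = 30/100 * 16.49 % = 4.947 %
Step 3: Blend elongation at break = 21.301 + 4.947 = 26.248 %

26.248 %


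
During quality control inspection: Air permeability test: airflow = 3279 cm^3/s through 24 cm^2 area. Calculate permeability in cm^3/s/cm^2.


Formula: Air Permeability = Airflow / Test Area
AP = 3279 cm^3/s / 24 cm^2
AP = 136.6 cm^3/s/cm^2

136.6 cm^3/s/cm^2


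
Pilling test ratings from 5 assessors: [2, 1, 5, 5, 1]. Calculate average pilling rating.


Formula: Mean = sum / count
Sum = 2 + 1 + 5 + 5 + 1 = 14
Mean = 14 / 5 = 2.8

2.8


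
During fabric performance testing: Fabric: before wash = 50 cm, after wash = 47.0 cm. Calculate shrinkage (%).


Formula: Shrinkage% = ((L_before - L_after) / L_before) * 100
Step 1: Shrinkage = 50 - 47.0 = 3.0 cm
Step 2: Shrinkage% = (3.0 / 50) * 100
Step 3: Shrinkage% = 0.06 * 100 = 6.0%

6.0%


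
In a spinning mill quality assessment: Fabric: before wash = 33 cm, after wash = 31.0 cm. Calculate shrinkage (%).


Formula: Shrinkage% = ((L_before - L_after) / L_before) * 100
Step 1: Shrinkage = 33 - 31.0 = 2.0 cm
Step 2: Shrinkage% = (2.0 / 33) * 100
Step 3: Shrinkage% = 0.060606 * 100 = 6.0606% ≈ 6.1%

6.1%


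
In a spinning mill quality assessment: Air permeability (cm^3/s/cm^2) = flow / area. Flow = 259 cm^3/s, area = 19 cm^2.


Formula: Air Permeability = Airflow / Test Area
AP = 259 cm^3/s / 19 cm^2
AP = 13.6 cm^3/s/cm^2

13.6 cm^3/s/cm^2


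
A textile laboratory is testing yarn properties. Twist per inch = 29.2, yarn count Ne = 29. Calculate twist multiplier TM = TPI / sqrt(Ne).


Formula: TM = TPI / sqrt(Ne)
Step 1: sqrt(Ne) = sqrt(29) = 5.3852
Step 2: TM = 29.2 / 5.3852 = 5.42

5.42 TM


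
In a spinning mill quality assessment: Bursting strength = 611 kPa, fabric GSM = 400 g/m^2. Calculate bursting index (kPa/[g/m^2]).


Formula: Bursting Index = Bursting Strength / Fabric GSM
BI = 611 kPa / 400 g/m^2
BI = 1.528 kPa/(g/m^2)

1.528 kPa/(g/m^2)


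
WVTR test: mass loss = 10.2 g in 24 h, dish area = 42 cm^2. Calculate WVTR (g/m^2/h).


Formula: WVTR = mass_loss / (area * time)
Step 1: Convert area: 42 cm^2 = 0.0042 m^2
Step 2: WVTR = 10.2 g / (0.0042 m^2 * 24 h)
Step 3: WVTR = 10.2 / 0.1008 = 101.2 g/m^2/h

101.2 g/m^2/h


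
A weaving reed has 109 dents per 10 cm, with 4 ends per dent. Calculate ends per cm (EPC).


Formula: EPC = (dents per 10 cm * ends per dent) / 10
Step 1: Total ends per 10 cm = 109 * 4 = 436
Step 2: EPC = 436 / 10 = 43.6 ends/cm

43.6 ends/cm


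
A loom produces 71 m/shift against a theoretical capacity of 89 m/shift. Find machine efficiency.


Formula: Efficiency% = (Actual output / Theoretical output) * 100
Efficiency% = (71 / 89) * 100
Efficiency% = 0.797753 * 100 = 79.7753% ≈ 79.8%

79.8%


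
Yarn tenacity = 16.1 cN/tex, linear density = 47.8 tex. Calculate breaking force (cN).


Formula: Breaking force = Tenacity * Linear density
F = 16.1 cN/tex * 47.8 tex
F = 769.58 cN

769.58 cN


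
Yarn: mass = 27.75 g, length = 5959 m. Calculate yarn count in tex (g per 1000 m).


Formula: Tex = (mass_g / length_m) * 1000
Substituting: Tex = (27.75 / 5959) * 1000
Intermediate: 27.75 / 5959 = 0.00465682 g/m
Tex = 0.00465682 * 1000 = 4.66 tex

4.66 tex


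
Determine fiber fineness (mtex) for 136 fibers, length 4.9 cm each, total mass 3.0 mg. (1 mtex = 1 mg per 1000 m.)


Formula: fineness (mtex) = mass (mg) / total length (km) = (mass_mg / total_length_m) * 1000
Step 1: Convert fiber length: 4.9 cm = 0.049 m
Step 2: Total fiber length = 136 * 0.049 = 6.664 m
Step 3: Linear density = 3.0 mg / 6.664 m = 0.4502 mg/m
Step 4: fineness = 0.4502 * 1000 = 450.2 mtex

450.2 mtex


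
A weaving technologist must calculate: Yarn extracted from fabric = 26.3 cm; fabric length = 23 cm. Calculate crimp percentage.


Formula: Crimp% = ((L_yarn - L_fabric) / L_fabric) * 100
Step 1: Extension = 26.3 - 23 = 3.3 cm
Step 2: Crimp% = (3.3 / 23) * 100
Step 3: Crimp% = 0.143478 * 100 = 14.3478% ≈ 14.3%

14.3%


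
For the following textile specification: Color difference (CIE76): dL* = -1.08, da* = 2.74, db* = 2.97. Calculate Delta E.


Formula: Delta E = sqrt(dL*^2 + da*^2 + db*^2)
Step 1: dL*^2 = (-1.08)^2 = 1.1664
Step 2: da*^2 = 2.74^2 = 7.5076
Step 3: db*^2 = 2.97^2 = 8.8209
Step 4: Sum = 1.1664 + 7.5076 + 8.8209 = 17.4949
Step 5: Delta E = sqrt(17.4949) = 4.18

4.18 Delta E


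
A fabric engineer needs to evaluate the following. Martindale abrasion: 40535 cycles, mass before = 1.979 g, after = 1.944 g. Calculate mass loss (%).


Formula: Mass loss% = ((m_before - m_after) / m_before) * 100
Step 1: Mass loss = 1.979 - 1.944 = 0.035 g
Step 2: Ratio = 0.035 / 1.979 = 0.0176857
Step 3: Mass loss% = 0.0176857 * 100 = 1.76857% ≈ 1.77%

1.77%


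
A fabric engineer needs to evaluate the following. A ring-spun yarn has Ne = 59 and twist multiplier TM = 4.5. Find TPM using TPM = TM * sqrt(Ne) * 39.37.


Formula: TPM = TM * sqrt(Ne) * 39.37
Step 1: sqrt(Ne) = sqrt(59) = 7.6811
Step 2: TM * sqrt(Ne) = 4.5 * 7.6811 = 34.565
Step 3: TPM = 34.565 * 39.37 = 1361 twists/m

1361 twists/m


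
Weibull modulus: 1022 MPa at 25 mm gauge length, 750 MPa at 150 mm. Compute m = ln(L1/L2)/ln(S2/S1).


Formula: m = ln(L1/L2) / ln(S2/S1)
Step 1: ln(L1/L2) = ln(25/150) = -1.79176
Step 2: S2/S1 = 750/1022 = 0.73386
Step 3: ln(S2/S1) = ln(0.73386) = -0.30944
Step 4: m = -1.79176 / -0.30944 = 5.79

5.79 (Weibull m)


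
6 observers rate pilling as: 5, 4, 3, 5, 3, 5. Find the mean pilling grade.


Formula: Mean = sum / count
Sum = 5 + 4 + 3 + 5 + 3 + 5 = 25
Mean = 25 / 6 = 4.2

4.2


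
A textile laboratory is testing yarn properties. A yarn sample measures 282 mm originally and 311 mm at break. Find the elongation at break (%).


Formula: Elongation (%) = ((L_break - L0) / L0) * 100
Step 1: Extension = 311 - 282 = 29 mm
Step 2: Elongation = (29 / 282) * 100
Step 3: Elongation = 0.102837 * 100 = 10.2837% ≈ 10.3%

10.3%


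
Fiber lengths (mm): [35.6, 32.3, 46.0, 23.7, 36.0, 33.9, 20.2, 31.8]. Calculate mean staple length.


Formula: Mean = sum of lengths / count
Sum = 35.6 + 32.3 + 46.0 + 23.7 + 36.0 + 33.9 + 20.2 + 31.8
Sum = 259.5 mm
Mean = 259.5 / 8 = 32.44 mm

32.44 mm


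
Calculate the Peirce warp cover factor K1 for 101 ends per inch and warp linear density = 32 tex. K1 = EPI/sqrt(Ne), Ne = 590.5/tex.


Formula: K1 = EPI / sqrt(Ne), with Ne = 590.5 / tex_warp
Step 1: Ne = 590.5 / 32 = 18.453
Step 2: sqrt(Ne) = sqrt(18.453) = 4.2957
Step 3: K1 = 101 / 4.2957 = 23.5

23.5


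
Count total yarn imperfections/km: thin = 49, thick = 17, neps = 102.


Formula: Total = thin places + thick places + neps
Total = 49 + 17 + 102
Total = 168 imperfections/km

168 imperfections/km


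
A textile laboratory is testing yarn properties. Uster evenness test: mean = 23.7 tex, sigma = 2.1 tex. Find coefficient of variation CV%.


Formula: CV% = (standard deviation / mean) * 100
Step 1: Ratio = 2.1 / 23.7 = 0.088608
Step 2: CV% = 0.088608 * 100 = 8.8608% ≈ 8.9%

8.9%


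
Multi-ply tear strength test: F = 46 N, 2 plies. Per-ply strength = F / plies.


Formula: Per-ply strength = Total force / Number of plies
Per-ply = 46 N / 2
Per-ply = 23 N

23 N


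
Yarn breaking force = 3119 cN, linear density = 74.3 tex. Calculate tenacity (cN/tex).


Formula: Tenacity = Breaking force / Linear density
Tenacity = 3119 cN / 74.3 tex
Tenacity = 41.98 cN/tex

41.98 cN/tex


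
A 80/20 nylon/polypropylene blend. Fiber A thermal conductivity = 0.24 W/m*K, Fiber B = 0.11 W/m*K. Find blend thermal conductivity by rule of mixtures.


Formula: Blend property = (fraction_A * property_A) + (fraction_B * property_B)
Step 1: Contribution A = 80/100 * 0.24 W/m*K = 0.192 W/m*K
Step 2: Contribution B = 20/100 * 0.11 W/m*K = 0.022 W/m*K
Step 3: Blend thermal conductivity = 0.192 + 0.022 = 0.214 W/m*K

0.214 W/m*K


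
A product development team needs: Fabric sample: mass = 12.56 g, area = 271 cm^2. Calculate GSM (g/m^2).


Formula: GSM = mass_g / area_m2
Step 1: Convert area: 271 cm^2 = 271 / 10000 = 0.0271 m^2
Step 2: GSM = 12.56 g / 0.0271 m^2 = 463.5 g/m^2

463.5 g/m^2


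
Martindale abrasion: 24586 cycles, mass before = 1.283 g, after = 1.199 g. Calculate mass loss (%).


Formula: Mass loss% = ((m_before - m_after) / m_before) * 100
Step 1: Mass loss = 1.283 - 1.199 = 0.084 g
Step 2: Ratio = 0.084 / 1.283 = 0.0654716
Step 3: Mass loss% = 0.0654716 * 100 = 6.54716% ≈ 6.55%

6.55%


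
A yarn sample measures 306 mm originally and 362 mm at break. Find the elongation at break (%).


Formula: Elongation (%) = ((L_break - L0) / L0) * 100
Step 1: Extension = 362 - 306 = 56 mm
Step 2: Elongation = (56 / 306) * 100
Step 3: Elongation = 0.183007 * 100 = 18.3007% ≈ 18.3%

18.3%


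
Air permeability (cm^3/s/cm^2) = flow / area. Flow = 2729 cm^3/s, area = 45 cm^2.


Formula: Air Permeability = Airflow / Test Area
AP = 2729 cm^3/s / 45 cm^2
AP = 60.6 cm^3/s/cm^2

60.6 cm^3/s/cm^2


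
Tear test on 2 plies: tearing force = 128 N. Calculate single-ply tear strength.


Formula: Per-ply strength = Total force / Number of plies
Per-ply = 128 N / 2
Per-ply = 64 N

64 N


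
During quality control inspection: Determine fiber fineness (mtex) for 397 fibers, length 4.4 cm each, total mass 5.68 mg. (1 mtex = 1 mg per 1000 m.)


Formula: fineness (mtex) = mass (mg) / total length (km) = (mass_mg / total_length_m) * 1000
Step 1: Convert fiber length: 4.4 cm = 0.044 m
Step 2: Total fiber length = 397 * 0.044 = 17.468 m
Step 3: Linear density = 5.68 mg / 17.468 m = 0.3252 mg/m
Step 4: fineness = 0.3252 * 1000 = 325.2 mtex

325.2 mtex


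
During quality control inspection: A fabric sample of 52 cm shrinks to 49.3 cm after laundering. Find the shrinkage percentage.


Formula: Shrinkage% = ((L_before - L_after) / L_before) * 100
Step 1: Shrinkage = 52 - 49.3 = 2.7 cm
Step 2: Shrinkage% = (2.7 / 52) * 100
Step 3: Shrinkage% = 0.051923 * 100 = 5.1923% ≈ 5.2%

5.2%


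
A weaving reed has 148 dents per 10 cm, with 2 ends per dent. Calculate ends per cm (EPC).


Formula: EPC = (dents per 10 cm * ends per dent) / 10
Step 1: Total ends per 10 cm = 148 * 2 = 296
Step 2: EPC = 296 / 10 = 29.6 ends/cm

29.6 ends/cm


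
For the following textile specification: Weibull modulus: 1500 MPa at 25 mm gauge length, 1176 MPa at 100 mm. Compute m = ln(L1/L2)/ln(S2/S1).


Formula: m = ln(L1/L2) / ln(S2/S1)
Step 1: ln(L1/L2) = ln(25/100) = -1.38629
Step 2: S2/S1 = 1176/1500 = 0.784
Step 3: ln(S2/S1) = ln(0.784) = -0.24335
Step 4: m = -1.38629 / -0.24335 = 5.70

5.70 (Weibull m)


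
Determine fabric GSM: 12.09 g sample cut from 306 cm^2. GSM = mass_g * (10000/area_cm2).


Formula: GSM = mass_g / area_m2
Step 1: Convert area: 306 cm^2 = 306 / 10000 = 0.0306 m^2
Step 2: GSM = 12.09 g / 0.0306 m^2 = 395.1 g/m^2

395.1 g/m^2


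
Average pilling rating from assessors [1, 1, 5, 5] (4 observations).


Formula: Mean = sum / count
Sum = 1 + 1 + 5 + 5 = 12
Mean = 12 / 4 = 3.0

3.0


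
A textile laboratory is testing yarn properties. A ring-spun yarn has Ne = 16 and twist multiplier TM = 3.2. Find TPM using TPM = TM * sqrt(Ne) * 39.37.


Formula: TPM = TM * sqrt(Ne) * 39.37
Step 1: sqrt(Ne) = sqrt(16) = 4
Step 2: TM * sqrt(Ne) = 3.2 * 4 = 12.8
Step 3: TPM = 12.8 * 39.37 = 504 twists/m

504 twists/m


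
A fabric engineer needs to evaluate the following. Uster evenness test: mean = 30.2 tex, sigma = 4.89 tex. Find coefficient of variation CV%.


Formula: CV% = (standard deviation / mean) * 100
Step 1: Ratio = 4.89 / 30.2 = 0.161921
Step 2: CV% = 0.161921 * 100 = 16.1921% ≈ 16.2%

16.2%


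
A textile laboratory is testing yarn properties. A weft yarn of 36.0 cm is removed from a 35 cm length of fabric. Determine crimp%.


Formula: Crimp% = ((L_yarn - L_fabric) / L_fabric) * 100
Step 1: Extension = 36.0 - 35 = 1.0 cm
Step 2: Crimp% = (1.0 / 35) * 100
Step 3: Crimp% = 0.028571 * 100 = 2.8571% ≈ 2.9%

2.9%


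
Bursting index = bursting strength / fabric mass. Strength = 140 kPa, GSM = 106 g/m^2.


Formula: Bursting Index = Bursting Strength / Fabric GSM
BI = 140 kPa / 106 g/m^2
BI = 1.321 kPa/(g/m^2)

1.321 kPa/(g/m^2)


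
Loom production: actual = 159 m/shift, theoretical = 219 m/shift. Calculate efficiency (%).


Formula: Efficiency% = (Actual output / Theoretical output) * 100
Efficiency% = (159 / 219) * 100
Efficiency% = 0.726027 * 100 = 72.6027% ≈ 72.6%

72.6%


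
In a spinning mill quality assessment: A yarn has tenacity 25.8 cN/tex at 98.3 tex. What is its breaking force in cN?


Formula: Breaking force = Tenacity * Linear density
F = 25.8 cN/tex * 98.3 tex
F = 2536.14 cN

2536.14 cN


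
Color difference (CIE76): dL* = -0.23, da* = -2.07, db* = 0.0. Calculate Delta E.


Formula: Delta E = sqrt(dL*^2 + da*^2 + db*^2)
Step 1: dL*^2 = (-0.23)^2 = 0.0529
Step 2: da*^2 = (-2.07)^2 = 4.2849
Step 3: db*^2 = 0.0^2 = 0.0
Step 4: Sum = 0.0529 + 4.2849 + 0.0 = 4.3378
Step 5: Delta E = sqrt(4.3378) = 2.08

2.08 Delta E


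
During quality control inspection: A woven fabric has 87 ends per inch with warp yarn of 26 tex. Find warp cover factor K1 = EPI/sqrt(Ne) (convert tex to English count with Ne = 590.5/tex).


Formula: K1 = EPI / sqrt(Ne), with Ne = 590.5 / tex_warp
Step 1: Ne = 590.5 / 26 = 22.712
Step 2: sqrt(Ne) = sqrt(22.712) = 4.7657
Step 3: K1 = 87 / 4.7657 = 18.3

18.3


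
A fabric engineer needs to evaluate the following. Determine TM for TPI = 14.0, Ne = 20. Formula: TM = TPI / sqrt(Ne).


Formula: TM = TPI / sqrt(Ne)
Step 1: sqrt(Ne) = sqrt(20) = 4.4721
Step 2: TM = 14.0 / 4.4721 = 3.13

3.13 TM


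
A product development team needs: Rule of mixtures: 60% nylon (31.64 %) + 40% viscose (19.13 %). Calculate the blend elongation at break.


Formula: Blend property = (fraction_A * property_A) + (fraction_B * property_B)
Step 1: Contribution A = 60/100 * 31.64 % = 18.984 %
Step 2: Contribution B = 40/100 * 19.13 % = 7.652 %
Step 3: Blend elongation at break = 18.984 + 7.652 = 26.636 %

26.636 %


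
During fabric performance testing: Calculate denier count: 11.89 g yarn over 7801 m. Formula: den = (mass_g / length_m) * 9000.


Formula: den = (mass_g / length_m) * 9000
Substituting: den = (11.89 / 7801) * 9000
Intermediate: 11.89 / 7801 = 0.00152416 g/m
den = 0.00152416 * 9000 = 13.7 denier

13.7 denier


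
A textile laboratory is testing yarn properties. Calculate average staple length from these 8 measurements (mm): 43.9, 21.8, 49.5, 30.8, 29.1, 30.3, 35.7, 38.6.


Formula: Mean = sum of lengths / count
Sum = 43.9 + 21.8 + 49.5 + 30.8 + 29.1 + 30.3 + 35.7 + 38.6
Sum = 279.7 mm
Mean = 279.7 / 8 = 34.96 mm

34.96 mm


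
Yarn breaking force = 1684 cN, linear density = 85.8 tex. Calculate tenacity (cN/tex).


Formula: Tenacity = Breaking force / Linear density
Tenacity = 1684 cN / 85.8 tex
Tenacity = 19.63 cN/tex

19.63 cN/tex


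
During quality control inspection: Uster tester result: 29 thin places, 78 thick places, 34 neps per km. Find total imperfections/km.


Formula: Total = thin places + thick places + neps
Total = 29 + 78 + 34
Total = 141 imperfections/km

141 imperfections/km


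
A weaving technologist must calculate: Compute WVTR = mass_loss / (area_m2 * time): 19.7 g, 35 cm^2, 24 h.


Formula: WVTR = mass_loss / (area * time)
Step 1: Convert area: 35 cm^2 = 0.0035 m^2
Step 2: WVTR = 19.7 g / (0.0035 m^2 * 24 h)
Step 3: WVTR = 19.7 / 0.084 = 234.5 g/m^2/h

234.5 g/m^2/h


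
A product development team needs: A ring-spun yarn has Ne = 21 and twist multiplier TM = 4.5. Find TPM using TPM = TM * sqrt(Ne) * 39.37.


Formula: TPM = TM * sqrt(Ne) * 39.37
Step 1: sqrt(Ne) = sqrt(21) = 4.5826
Step 2: TM * sqrt(Ne) = 4.5 * 4.5826 = 20.6217
Step 3: TPM = 20.6217 * 39.37 = 812 twists/m

812 twists/m
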